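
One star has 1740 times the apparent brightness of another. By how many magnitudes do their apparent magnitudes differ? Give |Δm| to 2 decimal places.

|Δm| ≈ 8.10

Pogson: Δm = −2.5 log₁₀(ratio) = −2.5 log₁₀(1740) = −2.5 × 3.2405 = -8.101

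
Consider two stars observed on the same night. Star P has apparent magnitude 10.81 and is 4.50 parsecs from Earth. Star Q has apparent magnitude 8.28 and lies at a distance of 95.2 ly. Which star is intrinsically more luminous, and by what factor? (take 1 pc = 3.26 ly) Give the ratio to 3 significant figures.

Star Q is more luminous, by a factor of 433.

Star P: M = m − 5 log₁₀ d + 5 = 10.81 − 5·0.6532 + 5 = 12.544
Star Q: d = 95.2 ly / 3.26 = 29.20 pc
Star Q: M = m − 5 log₁₀ d + 5 = 8.28 − 5·1.4654 + 5 = 5.953
ΔM = M_P − M_Q = 12.544 − (5.953) = 6.591; smaller M is more luminous → Star Q.
L ratio = 10^(0.4 |ΔM|) = 10^2.636 = 432.9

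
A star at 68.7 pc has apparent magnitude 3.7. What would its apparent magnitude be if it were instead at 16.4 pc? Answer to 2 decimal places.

m ≈ 0.59

Flux ∝ 1/d², so Δm = 5 log₁₀(d₂/d₁) = 5 log₁₀(16.4/68.7) = -3.111
m₂ = m₁ + Δm = 3.7 + (-3.111) = 0.589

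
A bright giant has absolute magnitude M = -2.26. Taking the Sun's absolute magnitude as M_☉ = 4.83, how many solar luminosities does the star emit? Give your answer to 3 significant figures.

M − M_☉ = -2.26 − 4.83 = -7.090
L/L_☉ = 10^(−0.4 (M − M_☉)) = 10^2.836 = 685.5

L/L_☉ ≈ 685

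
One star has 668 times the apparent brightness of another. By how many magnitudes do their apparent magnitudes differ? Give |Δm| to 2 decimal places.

|Δm| ≈ 7.06

Pogson: Δm = −2.5 log₁₀(ratio) = −2.5 log₁₀(668) = −2.5 × 2.8248 = -7.062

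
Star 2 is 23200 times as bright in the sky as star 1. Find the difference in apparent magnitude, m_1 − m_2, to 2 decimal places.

m_1 − m_2 ≈ 10.91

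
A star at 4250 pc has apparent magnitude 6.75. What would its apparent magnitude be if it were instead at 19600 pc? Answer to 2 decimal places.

m ≈ 10.07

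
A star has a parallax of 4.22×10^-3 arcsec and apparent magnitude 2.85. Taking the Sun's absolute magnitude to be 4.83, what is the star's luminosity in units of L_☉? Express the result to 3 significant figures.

L/L_☉ ≈ 3480

d = 1/p = 1/4.22×10^-3″ = 237.0 pc
M = m − 5 log₁₀ d + 5 = 2.85 − 5·2.3747 + 5 = -4.023
M − M_☉ = -4.023 − 4.83 = -8.853
L/L_☉ = 10^(−0.4 × -8.853) = 3478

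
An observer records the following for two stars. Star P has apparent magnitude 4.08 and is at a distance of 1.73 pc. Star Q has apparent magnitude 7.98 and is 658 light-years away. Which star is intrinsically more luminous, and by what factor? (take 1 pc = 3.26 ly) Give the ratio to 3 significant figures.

Star Q is more luminous, by a factor of 375.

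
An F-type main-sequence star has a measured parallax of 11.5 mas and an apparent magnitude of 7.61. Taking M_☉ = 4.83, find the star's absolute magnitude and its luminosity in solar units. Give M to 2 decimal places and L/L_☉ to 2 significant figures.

d = 1/p = 1000/11.5 mas = 86.96 pc
M = m − 5 log₁₀ d + 5 = 7.61 − 5·1.9393 + 5 = 2.913
M − M_☉ = 2.913 − 4.83 = -1.917
L/L_☉ = 10^(−0.4 × -1.917) = 5.843

M ≈ 2.91; L/L_☉ ≈ 5.8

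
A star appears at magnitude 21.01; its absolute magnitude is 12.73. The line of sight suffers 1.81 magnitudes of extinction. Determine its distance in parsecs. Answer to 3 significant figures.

d ≈ 197 pc

m − M = 5 log₁₀(d/10 pc) + A  ⇒  21.01 − (12.73) − 1.81 = 5 log₁₀(d/10)
6.470 = 5 log₁₀(d/10)
log₁₀ d = (m − M − A)/5 + 1 = 2.2940
d = 10^2.2940 = 196.8 pc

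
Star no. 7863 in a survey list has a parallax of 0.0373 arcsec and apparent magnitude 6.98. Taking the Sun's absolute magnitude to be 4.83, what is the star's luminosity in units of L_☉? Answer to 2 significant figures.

d = 1/p = 1/0.0373″ = 26.81 pc
M = m − 5 log₁₀ d + 5 = 6.98 − 5·1.4283 + 5 = 4.839
M − M_☉ = 4.839 − 4.83 = 0.009
L/L_☉ = 10^(−0.4 × 0.009) = 0.9922

L/L_☉ ≈ 0.99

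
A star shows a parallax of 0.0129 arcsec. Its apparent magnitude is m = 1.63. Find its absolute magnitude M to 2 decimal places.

d = 1/p = 1/0.0129″ = 77.52 pc
5 log₁₀(d/10 pc) = 5 log₁₀(77.52) − 5 = 4.447
M = m − 5 log₁₀(d/10) = 1.63 − 4.447 = -2.817

M ≈ -2.82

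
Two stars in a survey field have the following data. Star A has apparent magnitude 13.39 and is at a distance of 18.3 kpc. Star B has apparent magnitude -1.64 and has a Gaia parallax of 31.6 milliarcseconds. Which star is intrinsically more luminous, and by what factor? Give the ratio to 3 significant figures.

Star B is more luminous, by a factor of 3.07.

Star A: d = 18.3 kpc = 18300 pc
Star A: M = m − 5 log₁₀ d + 5 = 13.39 − 5·4.2625 + 5 = -2.922
Star B: p = 31.6 mas = 0.0316″ → d = 1/p = 31.65 pc
Star B: M = m − 5 log₁₀ d + 5 = -1.64 − 5·1.5003 + 5 = -4.142
ΔM = M_A − M_B = -2.922 − (-4.142) = 1.219; smaller M is more luminous → Star B.
L ratio = 10^(0.4 |ΔM|) = 10^0.488 = 3.074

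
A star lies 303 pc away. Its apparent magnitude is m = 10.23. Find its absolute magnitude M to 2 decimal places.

M ≈ 2.82

5 log₁₀(d/10 pc) = 5 log₁₀(303.0) − 5 = 7.407
M = m − 5 log₁₀(d/10) = 10.23 − 7.407 = 2.823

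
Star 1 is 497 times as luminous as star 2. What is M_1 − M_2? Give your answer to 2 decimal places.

Pogson: ΔM = −2.5 log₁₀(ratio) = −2.5 log₁₀(497) = −2.5 × 2.6964 = -6.741
Star 1 is brighter, so it has the smaller magnitude: the difference is negative.

M_1 − M_2 ≈ -6.74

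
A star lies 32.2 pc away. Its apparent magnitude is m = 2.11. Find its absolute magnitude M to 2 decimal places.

M ≈ -0.43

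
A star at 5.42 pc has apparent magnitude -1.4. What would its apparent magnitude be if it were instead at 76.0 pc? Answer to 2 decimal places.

m ≈ 4.33

Flux ∝ 1/d², so Δm = 5 log₁₀(d₂/d₁) = 5 log₁₀(76.0/5.42) = 5.734
m₂ = m₁ + Δm = -1.4 + (5.734) = 4.334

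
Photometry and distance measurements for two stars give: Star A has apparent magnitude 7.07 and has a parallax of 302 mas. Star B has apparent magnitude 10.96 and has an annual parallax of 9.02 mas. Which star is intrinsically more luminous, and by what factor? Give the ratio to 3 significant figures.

Star A: p = 302 mas = 0.302″ → d = 1/p = 3.311 pc
Star A: M = m − 5 log₁₀ d + 5 = 7.07 − 5·0.5200 + 5 = 9.470
Star B: p = 9.02 mas = 9.02×10^-3″ → d = 1/p = 110.9 pc
Star B: M = m − 5 log₁₀ d + 5 = 10.96 − 5·2.0448 + 5 = 5.736
ΔM = M_A − M_B = 9.470 − (5.736) = 3.734; smaller M is more luminous → Star B.
L ratio = 10^(0.4 |ΔM|) = 10^1.494 = 31.16

Star B is more luminous, by a factor of 31.2.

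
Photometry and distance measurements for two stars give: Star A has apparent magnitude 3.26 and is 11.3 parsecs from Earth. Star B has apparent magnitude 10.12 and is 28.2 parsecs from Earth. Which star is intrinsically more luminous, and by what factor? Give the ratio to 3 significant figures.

Star A: M = m − 5 log₁₀ d + 5 = 3.26 − 5·1.0531 + 5 = 2.995
Star B: M = m − 5 log₁₀ d + 5 = 10.12 − 5·1.4502 + 5 = 7.869
ΔM = M_A − M_B = 2.995 − (7.869) = -4.874; smaller M is more luminous → Star A.
L ratio = 10^(0.4 |ΔM|) = 10^1.950 = 89.06

Star A is more luminous, by a factor of 89.1.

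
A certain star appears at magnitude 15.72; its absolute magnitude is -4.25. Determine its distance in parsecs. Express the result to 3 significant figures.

Distance modulus: m − M = 15.72 − (-4.25) = 19.970
m − M = 5 log₁₀ d − 5
log₁₀ d = (m − M)/5 + 1 = 4.9940
d = 10^4.9940 = 98630 pc

d ≈ 98600 pc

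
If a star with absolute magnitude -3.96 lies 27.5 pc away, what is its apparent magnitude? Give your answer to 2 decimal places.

m = M + 5 log₁₀ d − 5 = -3.96 + 5·1.4393 − 5 = -1.763

m ≈ -1.76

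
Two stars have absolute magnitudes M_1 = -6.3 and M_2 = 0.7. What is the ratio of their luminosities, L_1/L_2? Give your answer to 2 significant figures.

L_1/L_2 ≈ 630

ΔM = M_1 − M_2 = -7.0
L_1/L_2 = 10^(−0.4 ΔM) = 10^2.800 = 631.0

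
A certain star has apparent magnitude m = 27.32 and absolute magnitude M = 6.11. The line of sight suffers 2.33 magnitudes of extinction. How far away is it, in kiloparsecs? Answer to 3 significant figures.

d ≈ 59.7 kpc

m − M = 5 log₁₀(d/10 pc) + A  ⇒  27.32 − (6.11) − 2.33 = 5 log₁₀(d/10)
18.880 = 5 log₁₀(d/10)
log₁₀ d = (m − M − A)/5 + 1 = 4.7760
d = 10^4.7760 = 59700 pc
= 59.70 kpc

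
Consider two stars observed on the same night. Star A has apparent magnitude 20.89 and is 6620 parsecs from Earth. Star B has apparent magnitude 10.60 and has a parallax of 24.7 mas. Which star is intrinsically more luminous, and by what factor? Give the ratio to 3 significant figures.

Star A is more luminous, by a factor of 2.05.

Star A: M = m − 5 log₁₀ d + 5 = 20.89 − 5·3.8209 + 5 = 6.786
Star B: p = 24.7 mas = 0.0247″ → d = 1/p = 40.49 pc
Star B: M = m − 5 log₁₀ d + 5 = 10.60 − 5·1.6073 + 5 = 7.563
ΔM = M_A − M_B = 6.786 − (7.563) = -0.778; smaller M is more luminous → Star A.
L ratio = 10^(0.4 |ΔM|) = 10^0.311 = 2.047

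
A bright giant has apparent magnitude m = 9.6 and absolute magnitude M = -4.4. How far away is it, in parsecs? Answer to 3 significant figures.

d ≈ 6310 pc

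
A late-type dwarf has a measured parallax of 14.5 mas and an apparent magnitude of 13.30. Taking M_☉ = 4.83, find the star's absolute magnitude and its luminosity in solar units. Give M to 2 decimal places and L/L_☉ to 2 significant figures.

M ≈ 9.11; L/L_☉ ≈ 0.019

d = 1/p = 1000/14.5 mas = 68.97 pc
M = m − 5 log₁₀ d + 5 = 13.30 − 5·1.8386 + 5 = 9.107
M − M_☉ = 9.107 − 4.83 = 4.277
L/L_☉ = 10^(−0.4 × 4.277) = 0.01947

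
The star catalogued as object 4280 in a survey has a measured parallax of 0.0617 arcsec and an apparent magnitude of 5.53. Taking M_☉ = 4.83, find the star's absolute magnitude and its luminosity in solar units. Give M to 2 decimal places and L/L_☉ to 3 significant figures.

d = 1/p = 1/0.0617″ = 16.21 pc
M = m − 5 log₁₀ d + 5 = 5.53 − 5·1.2097 + 5 = 4.481
M − M_☉ = 4.481 − 4.83 = -0.349
L/L_☉ = 10^(−0.4 × -0.349) = 1.379

M ≈ 4.48; L/L_☉ ≈ 1.38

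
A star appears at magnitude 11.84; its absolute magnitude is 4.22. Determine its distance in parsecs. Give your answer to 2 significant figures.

d ≈ 330 pc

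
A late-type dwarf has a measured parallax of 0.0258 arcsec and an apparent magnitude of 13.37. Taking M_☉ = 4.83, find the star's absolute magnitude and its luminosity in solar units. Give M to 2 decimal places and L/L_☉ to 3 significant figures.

d = 1/p = 1/0.0258″ = 38.76 pc
M = m − 5 log₁₀ d + 5 = 13.37 − 5·1.5884 + 5 = 10.428
M − M_☉ = 10.428 − 4.83 = 5.598
L/L_☉ = 10^(−0.4 × 5.598) = 5.764×10^-3

M ≈ 10.43; L/L_☉ ≈ 5.76×10^-3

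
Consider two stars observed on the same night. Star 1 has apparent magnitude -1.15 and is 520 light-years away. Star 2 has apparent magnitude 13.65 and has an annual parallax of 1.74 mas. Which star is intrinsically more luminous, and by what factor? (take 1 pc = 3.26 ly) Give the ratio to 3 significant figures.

Star 1 is more luminous, by a factor of 64100.

Star 1: d = 520 ly / 3.26 = 159.5 pc
Star 1: M = m − 5 log₁₀ d + 5 = -1.15 − 5·2.2028 + 5 = -7.164
Star 2: p = 1.74 mas = 1.74×10^-3″ → d = 1/p = 574.7 pc
Star 2: M = m − 5 log₁₀ d + 5 = 13.65 − 5·2.7595 + 5 = 4.853
ΔM = M_1 − M_2 = -7.164 − (4.853) = -12.017; smaller M is more luminous → Star 1.
L ratio = 10^(0.4 |ΔM|) = 10^4.807 = 64070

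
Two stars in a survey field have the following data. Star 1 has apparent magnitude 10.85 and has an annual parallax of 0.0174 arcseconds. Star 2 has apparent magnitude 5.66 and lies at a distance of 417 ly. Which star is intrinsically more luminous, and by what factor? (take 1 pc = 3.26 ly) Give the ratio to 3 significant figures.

Star 1: d = 1/p = 1/0.0174″ = 57.47 pc
Star 1: M = m − 5 log₁₀ d + 5 = 10.85 − 5·1.7595 + 5 = 7.053
Star 2: d = 417 ly / 3.26 = 127.9 pc
Star 2: M = m − 5 log₁₀ d + 5 = 5.66 − 5·2.1069 + 5 = 0.125
ΔM = M_1 − M_2 = 7.053 − (0.125) = 6.927; smaller M is more luminous → Star 2.
L ratio = 10^(0.4 |ΔM|) = 10^2.771 = 590.1

Star 2 is more luminous, by a factor of 590.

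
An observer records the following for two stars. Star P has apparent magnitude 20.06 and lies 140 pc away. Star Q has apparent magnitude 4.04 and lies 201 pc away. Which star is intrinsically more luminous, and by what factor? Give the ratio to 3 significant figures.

Star P: M = m − 5 log₁₀ d + 5 = 20.06 − 5·2.1461 + 5 = 14.329
Star Q: M = m − 5 log₁₀ d + 5 = 4.04 − 5·2.3032 + 5 = -2.476
ΔM = M_P − M_Q = 14.329 − (-2.476) = 16.805; smaller M is more luminous → Star Q.
L ratio = 10^(0.4 |ΔM|) = 10^6.722 = 5.274×10^6

Star Q is more luminous, by a factor of 5.27×10^6.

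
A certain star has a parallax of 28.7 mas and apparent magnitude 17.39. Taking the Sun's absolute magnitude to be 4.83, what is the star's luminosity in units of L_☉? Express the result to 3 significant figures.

L/L_☉ ≈ 1.15×10^-4

d = 1/p = 1000/28.7 mas = 34.84 pc
M = m − 5 log₁₀ d + 5 = 17.39 − 5·1.5421 + 5 = 14.679
M − M_☉ = 14.679 − 4.83 = 9.849
L/L_☉ = 10^(−0.4 × 9.849) = 1.149×10^-4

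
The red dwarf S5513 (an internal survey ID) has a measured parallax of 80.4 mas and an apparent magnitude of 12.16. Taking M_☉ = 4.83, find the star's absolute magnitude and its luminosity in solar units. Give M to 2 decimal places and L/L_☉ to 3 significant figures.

M ≈ 11.69; L/L_☉ ≈ 1.81×10^-3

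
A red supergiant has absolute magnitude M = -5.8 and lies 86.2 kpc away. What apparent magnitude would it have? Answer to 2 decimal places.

d = 86.2 kpc = 86200 pc
m = M + 5 log₁₀ d − 5 = -5.8 + 5·4.9355 − 5 = 13.878

m ≈ 13.88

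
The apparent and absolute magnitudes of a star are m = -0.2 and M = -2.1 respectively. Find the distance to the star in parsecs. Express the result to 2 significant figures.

d ≈ 24 pc

μ = m − M = 1.900
m − M = 5 log₁₀ d − 5
log₁₀ d = (m − M)/5 + 1 = 1.3800
d = 10^1.3800 = 23.99 pc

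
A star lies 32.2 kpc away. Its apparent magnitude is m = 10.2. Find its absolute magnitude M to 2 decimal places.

M ≈ -7.34

d = 32.2 kpc = 32200 pc
5 log₁₀(d/10 pc) = 5 log₁₀(32200) − 5 = 17.539
M = m − 5 log₁₀(d/10) = 10.2 − 17.539 = -7.339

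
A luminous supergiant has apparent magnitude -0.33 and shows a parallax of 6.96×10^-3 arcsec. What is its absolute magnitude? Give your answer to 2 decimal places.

M ≈ -6.12

d = 1/p = 1/6.96×10^-3″ = 143.7 pc
5 log₁₀(d/10 pc) = 5 log₁₀(143.7) − 5 = 5.787
M = m − 5 log₁₀(d/10) = -0.33 − 5.787 = -6.117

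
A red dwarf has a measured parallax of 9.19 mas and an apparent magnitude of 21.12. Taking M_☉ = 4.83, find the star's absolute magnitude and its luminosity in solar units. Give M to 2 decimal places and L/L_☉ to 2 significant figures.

M ≈ 15.94; L/L_☉ ≈ 3.6×10^-5

d = 1/p = 1000/9.19 mas = 108.8 pc
M = m − 5 log₁₀ d + 5 = 21.12 − 5·2.0367 + 5 = 15.937
M − M_☉ = 15.937 − 4.83 = 11.107
L/L_☉ = 10^(−0.4 × 11.107) = 3.609×10^-5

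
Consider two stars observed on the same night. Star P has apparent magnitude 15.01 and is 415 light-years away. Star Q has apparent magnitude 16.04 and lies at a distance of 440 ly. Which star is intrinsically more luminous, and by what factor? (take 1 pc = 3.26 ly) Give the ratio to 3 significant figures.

Star P: d = 415 ly / 3.26 = 127.3 pc
Star P: M = m − 5 log₁₀ d + 5 = 15.01 − 5·2.1048 + 5 = 9.486
Star Q: d = 440 ly / 3.26 = 135.0 pc
Star Q: M = m − 5 log₁₀ d + 5 = 16.04 − 5·2.1302 + 5 = 10.389
ΔM = M_P − M_Q = 9.486 − (10.389) = -0.903; smaller M is more luminous → Star P.
L ratio = 10^(0.4 |ΔM|) = 10^0.361 = 2.297

Star P is more luminous, by a factor of 2.30.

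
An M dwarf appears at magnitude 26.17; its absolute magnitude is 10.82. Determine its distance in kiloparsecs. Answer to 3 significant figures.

d ≈ 11.7 kpc

μ = m − M = 15.350
m − M = 5 log₁₀ d − 5
log₁₀ d = (m − M)/5 + 1 = 4.0700
d = 10^4.0700 = 11750 pc
= 11.75 kpc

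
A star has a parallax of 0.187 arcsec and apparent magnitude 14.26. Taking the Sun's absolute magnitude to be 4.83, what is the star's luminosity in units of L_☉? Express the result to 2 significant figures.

L/L_☉ ≈ 4.8×10^-5

d = 1/p = 1/0.187″ = 5.348 pc
M = m − 5 log₁₀ d + 5 = 14.26 − 5·0.7282 + 5 = 15.619
M − M_☉ = 15.619 − 4.83 = 10.789
L/L_☉ = 10^(−0.4 × 10.789) = 4.834×10^-5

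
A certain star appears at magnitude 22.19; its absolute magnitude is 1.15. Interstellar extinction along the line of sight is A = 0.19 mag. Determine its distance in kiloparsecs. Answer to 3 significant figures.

d ≈ 148 kpc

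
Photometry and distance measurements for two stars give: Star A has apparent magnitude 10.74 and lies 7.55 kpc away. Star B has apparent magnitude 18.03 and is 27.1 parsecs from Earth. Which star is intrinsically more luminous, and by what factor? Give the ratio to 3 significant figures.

Star A: d = 7.55 kpc = 7550 pc
Star A: M = m − 5 log₁₀ d + 5 = 10.74 − 5·3.8779 + 5 = -3.650
Star B: M = m − 5 log₁₀ d + 5 = 18.03 − 5·1.4330 + 5 = 15.865
ΔM = M_A − M_B = -3.650 − (15.865) = -19.515; smaller M is more luminous → Star A.
L ratio = 10^(0.4 |ΔM|) = 10^7.806 = 6.397×10^7

Star A is more luminous, by a factor of 6.40×10^7.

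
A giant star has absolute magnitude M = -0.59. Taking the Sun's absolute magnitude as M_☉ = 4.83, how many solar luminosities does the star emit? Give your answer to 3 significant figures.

M − M_☉ = -0.59 − 4.83 = -5.420
L/L_☉ = 10^(−0.4 (M − M_☉)) = 10^2.168 = 147.2

L/L_☉ ≈ 147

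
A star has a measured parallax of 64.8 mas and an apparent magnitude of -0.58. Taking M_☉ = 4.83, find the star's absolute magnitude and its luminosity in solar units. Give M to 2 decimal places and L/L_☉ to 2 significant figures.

d = 1/p = 1000/64.8 mas = 15.43 pc
M = m − 5 log₁₀ d + 5 = -0.58 − 5·1.1884 + 5 = -1.522
M − M_☉ = -1.522 − 4.83 = -6.352
L/L_☉ = 10^(−0.4 × -6.352) = 347.4

M ≈ -1.52; L/L_☉ ≈ 350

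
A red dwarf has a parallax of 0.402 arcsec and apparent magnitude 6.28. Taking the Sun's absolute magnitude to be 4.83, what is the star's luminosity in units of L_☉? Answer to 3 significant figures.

L/L_☉ ≈ 0.0163

d = 1/p = 1/0.402″ = 2.488 pc
M = m − 5 log₁₀ d + 5 = 6.28 − 5·0.3958 + 5 = 9.301
M − M_☉ = 9.301 − 4.83 = 4.471
L/L_☉ = 10^(−0.4 × 4.471) = 0.01628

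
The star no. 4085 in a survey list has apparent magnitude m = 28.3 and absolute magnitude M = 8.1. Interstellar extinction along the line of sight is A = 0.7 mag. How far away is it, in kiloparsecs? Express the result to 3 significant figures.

d ≈ 79.4 kpc

m − M = 5 log₁₀(d/10 pc) + A  ⇒  28.3 − (8.1) − 0.7 = 5 log₁₀(d/10)
19.500 = 5 log₁₀(d/10)
log₁₀ d = (m − M − A)/5 + 1 = 4.9000
d = 10^4.9000 = 79430 pc
= 79.43 kpc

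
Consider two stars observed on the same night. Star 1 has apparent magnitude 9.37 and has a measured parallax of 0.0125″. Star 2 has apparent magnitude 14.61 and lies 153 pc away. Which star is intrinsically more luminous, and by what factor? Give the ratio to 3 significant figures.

Star 1 is more luminous, by a factor of 34.1.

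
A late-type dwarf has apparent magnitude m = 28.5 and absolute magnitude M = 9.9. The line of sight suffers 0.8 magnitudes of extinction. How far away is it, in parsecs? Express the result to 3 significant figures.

d ≈ 36300 pc

m − M = 5 log₁₀(d/10 pc) + A  ⇒  28.5 − (9.9) − 0.8 = 5 log₁₀(d/10)
17.800 = 5 log₁₀(d/10)
log₁₀ d = (m − M − A)/5 + 1 = 4.5600
d = 10^4.5600 = 36310 pc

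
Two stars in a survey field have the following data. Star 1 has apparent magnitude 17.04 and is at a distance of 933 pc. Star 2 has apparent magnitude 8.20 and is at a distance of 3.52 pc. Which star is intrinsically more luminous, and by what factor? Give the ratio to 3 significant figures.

Star 1 is more luminous, by a factor of 20.4.

Star 1: M = m − 5 log₁₀ d + 5 = 17.04 − 5·2.9699 + 5 = 7.191
Star 2: M = m − 5 log₁₀ d + 5 = 8.20 − 5·0.5465 + 5 = 10.467
ΔM = M_1 − M_2 = 7.191 − (10.467) = -3.277; smaller M is more luminous → Star 1.
L ratio = 10^(0.4 |ΔM|) = 10^1.311 = 20.45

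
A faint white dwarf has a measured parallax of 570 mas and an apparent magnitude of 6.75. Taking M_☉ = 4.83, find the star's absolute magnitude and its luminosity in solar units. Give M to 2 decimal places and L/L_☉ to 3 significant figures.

d = 1/p = 1000/570 mas = 1.754 pc
M = m − 5 log₁₀ d + 5 = 6.75 − 5·0.2441 + 5 = 10.529
M − M_☉ = 10.529 − 4.83 = 5.699
L/L_☉ = 10^(−0.4 × 5.699) = 5.251×10^-3

M ≈ 10.53; L/L_☉ ≈ 5.25×10^-3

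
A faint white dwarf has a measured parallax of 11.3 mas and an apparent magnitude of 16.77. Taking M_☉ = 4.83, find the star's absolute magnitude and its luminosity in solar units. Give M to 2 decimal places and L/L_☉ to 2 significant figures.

d = 1/p = 1000/11.3 mas = 88.50 pc
M = m − 5 log₁₀ d + 5 = 16.77 − 5·1.9469 + 5 = 12.035
M − M_☉ = 12.035 − 4.83 = 7.205
L/L_☉ = 10^(−0.4 × 7.205) = 1.312×10^-3

M ≈ 12.04; L/L_☉ ≈ 1.3×10^-3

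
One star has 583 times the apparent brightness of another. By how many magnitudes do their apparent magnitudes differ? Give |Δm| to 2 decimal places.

|Δm| ≈ 6.91

Pogson: Δm = −2.5 log₁₀(ratio) = −2.5 log₁₀(583) = −2.5 × 2.7657 = -6.914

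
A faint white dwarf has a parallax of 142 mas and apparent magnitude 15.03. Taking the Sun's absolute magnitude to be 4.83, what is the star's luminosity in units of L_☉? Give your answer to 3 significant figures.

L/L_☉ ≈ 4.12×10^-5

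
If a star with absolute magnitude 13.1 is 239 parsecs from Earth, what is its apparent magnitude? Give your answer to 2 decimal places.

m ≈ 19.99

m = M + 5 log₁₀ d − 5 = 13.1 + 5·2.3784 − 5 = 19.992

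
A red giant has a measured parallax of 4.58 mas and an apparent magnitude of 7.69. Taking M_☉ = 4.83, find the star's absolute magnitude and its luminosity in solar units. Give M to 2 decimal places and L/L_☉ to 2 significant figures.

d = 1/p = 1000/4.58 mas = 218.3 pc
M = m − 5 log₁₀ d + 5 = 7.69 − 5·2.3391 + 5 = 0.994
M − M_☉ = 0.994 − 4.83 = -3.836
L/L_☉ = 10^(−0.4 × -3.836) = 34.22

M ≈ 0.99; L/L_☉ ≈ 34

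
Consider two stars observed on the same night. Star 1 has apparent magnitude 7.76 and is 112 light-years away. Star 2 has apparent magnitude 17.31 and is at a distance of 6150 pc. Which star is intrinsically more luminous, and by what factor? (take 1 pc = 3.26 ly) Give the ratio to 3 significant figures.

Star 1: d = 112 ly / 3.26 = 34.36 pc
Star 1: M = m − 5 log₁₀ d + 5 = 7.76 − 5·1.5360 + 5 = 5.080
Star 2: M = m − 5 log₁₀ d + 5 = 17.31 − 5·3.7889 + 5 = 3.366
ΔM = M_1 − M_2 = 5.080 − (3.366) = 1.714; smaller M is more luminous → Star 2.
L ratio = 10^(0.4 |ΔM|) = 10^0.686 = 4.850

Star 2 is more luminous, by a factor of 4.85.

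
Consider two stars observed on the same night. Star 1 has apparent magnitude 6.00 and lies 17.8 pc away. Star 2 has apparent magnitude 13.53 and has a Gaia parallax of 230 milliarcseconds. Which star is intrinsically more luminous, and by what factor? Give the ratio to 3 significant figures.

Star 1: M = m − 5 log₁₀ d + 5 = 6.00 − 5·1.2504 + 5 = 4.748
Star 2: p = 230 mas = 0.230″ → d = 1/p = 4.348 pc
Star 2: M = m − 5 log₁₀ d + 5 = 13.53 − 5·0.6383 + 5 = 15.339
ΔM = M_1 − M_2 = 4.748 − (15.339) = -10.591; smaller M is more luminous → Star 1.
L ratio = 10^(0.4 |ΔM|) = 10^4.236 = 17230

Star 1 is more luminous, by a factor of 17200.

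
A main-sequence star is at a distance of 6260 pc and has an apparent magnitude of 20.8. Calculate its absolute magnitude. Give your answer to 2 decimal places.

M ≈ 6.82

5 log₁₀(d/10 pc) = 5 log₁₀(6260) − 5 = 13.983
M = m − 5 log₁₀(d/10) = 20.8 − 13.983 = 6.817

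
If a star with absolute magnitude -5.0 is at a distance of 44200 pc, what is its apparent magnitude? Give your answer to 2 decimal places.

m ≈ 13.23

m = M + 5 log₁₀ d − 5 = -5.0 + 5·4.6454 − 5 = 13.227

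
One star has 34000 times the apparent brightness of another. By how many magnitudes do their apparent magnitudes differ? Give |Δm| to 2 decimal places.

Pogson: Δm = −2.5 log₁₀(ratio) = −2.5 log₁₀(34000) = −2.5 × 4.5315 = -11.329

|Δm| ≈ 11.33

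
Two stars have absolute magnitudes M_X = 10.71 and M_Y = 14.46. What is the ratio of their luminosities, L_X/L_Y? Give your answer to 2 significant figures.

ΔM = M_X − M_Y = -3.75
L_X/L_Y = 10^(−0.4 ΔM) = 10^1.500 = 31.62

L_X/L_Y ≈ 32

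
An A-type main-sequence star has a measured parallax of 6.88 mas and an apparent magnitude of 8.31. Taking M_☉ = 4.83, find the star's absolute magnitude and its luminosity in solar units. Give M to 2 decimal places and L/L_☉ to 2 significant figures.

d = 1/p = 1000/6.88 mas = 145.3 pc
M = m − 5 log₁₀ d + 5 = 8.31 − 5·2.1624 + 5 = 2.498
M − M_☉ = 2.498 − 4.83 = -2.332
L/L_☉ = 10^(−0.4 × -2.332) = 8.567

M ≈ 2.50; L/L_☉ ≈ 8.6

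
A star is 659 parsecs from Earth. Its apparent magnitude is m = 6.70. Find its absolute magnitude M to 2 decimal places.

M ≈ -2.39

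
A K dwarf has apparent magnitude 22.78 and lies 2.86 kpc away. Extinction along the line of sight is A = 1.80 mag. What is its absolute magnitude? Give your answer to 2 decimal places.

M ≈ 8.70

d = 2.86 kpc = 2860 pc
5 log₁₀(d/10 pc) = 5 log₁₀(2860) − 5 = 12.282
M = m − 5 log₁₀(d/10) − A = 22.78 − 12.282 − 1.80 = 8.698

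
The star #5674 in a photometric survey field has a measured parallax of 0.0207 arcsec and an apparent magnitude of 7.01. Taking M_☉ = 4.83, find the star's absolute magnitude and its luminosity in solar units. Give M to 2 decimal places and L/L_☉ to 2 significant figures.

M ≈ 3.59; L/L_☉ ≈ 3.1

d = 1/p = 1/0.0207″ = 48.31 pc
M = m − 5 log₁₀ d + 5 = 7.01 − 5·1.6840 + 5 = 3.590
M − M_☉ = 3.590 − 4.83 = -1.240
L/L_☉ = 10^(−0.4 × -1.240) = 3.134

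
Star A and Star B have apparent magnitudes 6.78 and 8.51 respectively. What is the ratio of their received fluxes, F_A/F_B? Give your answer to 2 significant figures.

Δm = 6.78 − (8.51) = -1.73
Flux ratio = 10^(−0.4 Δm) = 10^(−0.4 × -1.73) = 10^0.692 = 4.920

F_A/F_B ≈ 4.9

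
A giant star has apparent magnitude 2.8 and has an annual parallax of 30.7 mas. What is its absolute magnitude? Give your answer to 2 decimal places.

M ≈ 0.24

p = 30.7 mas = 0.0307″ → d = 1/p = 32.57 pc
5 log₁₀(d/10 pc) = 5 log₁₀(32.57) − 5 = 2.564
M = m − 5 log₁₀(d/10) = 2.8 − 2.564 = 0.236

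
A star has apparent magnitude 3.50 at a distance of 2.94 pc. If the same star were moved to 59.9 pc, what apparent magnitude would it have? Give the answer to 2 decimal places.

Flux ∝ 1/d², so Δm = 5 log₁₀(d₂/d₁) = 5 log₁₀(59.9/2.94) = 6.545
m₂ = m₁ + Δm = 3.50 + (6.545) = 10.045

m ≈ 10.05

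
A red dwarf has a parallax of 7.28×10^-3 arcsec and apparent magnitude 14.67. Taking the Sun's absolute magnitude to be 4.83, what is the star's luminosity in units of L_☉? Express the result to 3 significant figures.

L/L_☉ ≈ 0.0219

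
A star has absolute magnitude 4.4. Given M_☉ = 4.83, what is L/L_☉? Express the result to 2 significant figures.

M − M_☉ = 4.4 − 4.83 = -0.430
L/L_☉ = 10^(−0.4 (M − M_☉)) = 10^0.172 = 1.486

L/L_☉ ≈ 1.5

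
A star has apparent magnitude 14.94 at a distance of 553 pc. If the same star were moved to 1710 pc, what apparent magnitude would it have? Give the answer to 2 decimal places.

m ≈ 17.39

Flux ∝ 1/d², so Δm = 5 log₁₀(d₂/d₁) = 5 log₁₀(1710/553) = 2.451
m₂ = m₁ + Δm = 14.94 + (2.451) = 17.391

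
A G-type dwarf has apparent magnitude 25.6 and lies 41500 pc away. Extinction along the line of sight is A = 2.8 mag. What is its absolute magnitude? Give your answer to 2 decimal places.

M ≈ 4.71

5 log₁₀(d/10 pc) = 5 log₁₀(41500) − 5 = 18.090
M = m − 5 log₁₀(d/10) − A = 25.6 − 18.090 − 2.8 = 4.710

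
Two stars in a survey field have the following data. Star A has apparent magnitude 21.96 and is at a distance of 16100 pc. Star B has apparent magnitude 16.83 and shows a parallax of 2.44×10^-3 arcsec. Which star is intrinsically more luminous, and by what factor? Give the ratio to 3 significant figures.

Star A: M = m − 5 log₁₀ d + 5 = 21.96 − 5·4.2068 + 5 = 5.926
Star B: d = 1/p = 1/2.44×10^-3″ = 409.8 pc
Star B: M = m − 5 log₁₀ d + 5 = 16.83 − 5·2.6126 + 5 = 8.767
ΔM = M_A − M_B = 5.926 − (8.767) = -2.841; smaller M is more luminous → Star A.
L ratio = 10^(0.4 |ΔM|) = 10^1.136 = 13.69

Star A is more luminous, by a factor of 13.7.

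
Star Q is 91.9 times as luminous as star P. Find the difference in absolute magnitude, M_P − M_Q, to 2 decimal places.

M_P − M_Q ≈ 4.91

Pogson: ΔM = −2.5 log₁₀(ratio) = −2.5 log₁₀(91.9) = −2.5 × 1.9633 = -4.908
Star Q is brighter so has the smaller magnitude: M_P − M_Q is positive.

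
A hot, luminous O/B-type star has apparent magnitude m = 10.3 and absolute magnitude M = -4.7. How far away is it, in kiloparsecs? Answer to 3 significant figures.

d ≈ 10.0 kpc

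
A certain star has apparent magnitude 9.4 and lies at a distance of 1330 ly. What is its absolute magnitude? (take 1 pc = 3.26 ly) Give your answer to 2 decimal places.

M ≈ 1.35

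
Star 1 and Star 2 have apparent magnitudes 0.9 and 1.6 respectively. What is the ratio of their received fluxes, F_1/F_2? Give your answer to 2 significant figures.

F_1/F_2 ≈ 1.9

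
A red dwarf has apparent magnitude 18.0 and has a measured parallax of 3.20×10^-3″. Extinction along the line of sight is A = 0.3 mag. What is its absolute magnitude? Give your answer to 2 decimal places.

M ≈ 10.23

d = 1/p = 1/3.20×10^-3″ = 312.5 pc
5 log₁₀(d/10 pc) = 5 log₁₀(312.5) − 5 = 7.474
M = m − 5 log₁₀(d/10) − A = 18.0 − 7.474 − 0.3 = 10.226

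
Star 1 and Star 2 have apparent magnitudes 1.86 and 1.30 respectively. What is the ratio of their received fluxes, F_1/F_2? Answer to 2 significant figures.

Magnitude difference = 0.56
Flux ratio = 10^(−0.4 Δm) = 10^(−0.4 × 0.56) = 10^-0.224 = 0.5970

F_1/F_2 ≈ 0.60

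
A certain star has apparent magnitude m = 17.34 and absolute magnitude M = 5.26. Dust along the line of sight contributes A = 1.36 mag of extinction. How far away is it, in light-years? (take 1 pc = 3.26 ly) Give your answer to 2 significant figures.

d ≈ 4500 ly

m − M = 5 log₁₀(d/10 pc) + A  ⇒  17.34 − (5.26) − 1.36 = 5 log₁₀(d/10)
10.720 = 5 log₁₀(d/10)
log₁₀ d = (m − M − A)/5 + 1 = 3.1440
d = 10^3.1440 = 1393 pc
= 4542 ly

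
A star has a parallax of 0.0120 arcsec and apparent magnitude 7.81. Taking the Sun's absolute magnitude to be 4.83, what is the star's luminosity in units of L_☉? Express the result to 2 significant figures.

L/L_☉ ≈ 4.5

d = 1/p = 1/0.0120″ = 83.33 pc
M = m − 5 log₁₀ d + 5 = 7.81 − 5·1.9208 + 5 = 3.206
M − M_☉ = 3.206 − 4.83 = -1.624
L/L_☉ = 10^(−0.4 × -1.624) = 4.463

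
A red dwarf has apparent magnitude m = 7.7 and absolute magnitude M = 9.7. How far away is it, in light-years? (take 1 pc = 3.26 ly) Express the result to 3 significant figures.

d ≈ 13.0 ly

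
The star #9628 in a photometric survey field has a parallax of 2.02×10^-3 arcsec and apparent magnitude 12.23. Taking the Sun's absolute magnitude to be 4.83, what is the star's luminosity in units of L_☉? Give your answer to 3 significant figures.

L/L_☉ ≈ 2.69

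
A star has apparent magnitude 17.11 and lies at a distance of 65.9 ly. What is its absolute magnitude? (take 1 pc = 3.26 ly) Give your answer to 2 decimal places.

d = 65.9 ly / 3.26 = 20.21 pc
5 log₁₀(d/10 pc) = 5 log₁₀(20.21) − 5 = 1.528
M = m − 5 log₁₀(d/10) = 17.11 − 1.528 = 15.582

M ≈ 15.58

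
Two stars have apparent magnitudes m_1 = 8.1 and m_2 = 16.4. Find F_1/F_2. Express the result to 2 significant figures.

Δm = 8.1 − (16.4) = -8.3
Flux ratio = 10^(−0.4 Δm) = 10^(−0.4 × -8.3) = 10^3.320 = 2089

F_1/F_2 ≈ 2100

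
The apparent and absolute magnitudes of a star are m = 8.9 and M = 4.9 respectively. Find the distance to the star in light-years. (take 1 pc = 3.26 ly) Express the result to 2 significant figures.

μ = m − M = 4.000
m − M = 5 log₁₀ d − 5
log₁₀ d = (m − M)/5 + 1 = 1.8000
d = 10^1.8000 = 63.10 pc
= 205.7 ly

d ≈ 210 ly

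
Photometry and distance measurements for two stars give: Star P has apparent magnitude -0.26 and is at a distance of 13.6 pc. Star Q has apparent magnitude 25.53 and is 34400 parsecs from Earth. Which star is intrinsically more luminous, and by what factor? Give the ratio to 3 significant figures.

Star P is more luminous, by a factor of 3240.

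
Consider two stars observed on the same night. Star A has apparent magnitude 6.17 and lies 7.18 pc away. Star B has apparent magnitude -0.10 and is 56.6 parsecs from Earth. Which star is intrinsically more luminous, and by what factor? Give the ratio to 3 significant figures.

Star A: M = m − 5 log₁₀ d + 5 = 6.17 − 5·0.8561 + 5 = 6.889
Star B: M = m − 5 log₁₀ d + 5 = -0.10 − 5·1.7528 + 5 = -3.864
ΔM = M_A − M_B = 6.889 − (-3.864) = 10.753; smaller M is more luminous → Star B.
L ratio = 10^(0.4 |ΔM|) = 10^4.301 = 20020

Star B is more luminous, by a factor of 20000.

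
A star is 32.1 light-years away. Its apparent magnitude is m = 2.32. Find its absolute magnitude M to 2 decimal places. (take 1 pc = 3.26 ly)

d = 32.1 ly / 3.26 = 9.847 pc
5 log₁₀(d/10 pc) = 5 log₁₀(9.847) − 5 = -0.034
M = m − 5 log₁₀(d/10) = 2.32 + 0.034 = 2.354

M ≈ 2.35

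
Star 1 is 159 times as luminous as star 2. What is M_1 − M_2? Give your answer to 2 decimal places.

M_1 − M_2 ≈ -5.50

Pogson: ΔM = −2.5 log₁₀(ratio) = −2.5 log₁₀(159) = −2.5 × 2.2014 = -5.503
Star 1 is brighter, so it has the smaller magnitude: the difference is negative.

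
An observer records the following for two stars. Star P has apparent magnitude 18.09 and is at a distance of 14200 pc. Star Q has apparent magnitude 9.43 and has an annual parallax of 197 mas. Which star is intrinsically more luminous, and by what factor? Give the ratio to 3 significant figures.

Star P: M = m − 5 log₁₀ d + 5 = 18.09 − 5·4.1523 + 5 = 2.329
Star Q: p = 197 mas = 0.197″ → d = 1/p = 5.076 pc
Star Q: M = m − 5 log₁₀ d + 5 = 9.43 − 5·0.7055 + 5 = 10.902
ΔM = M_P − M_Q = 2.329 − (10.902) = -8.574; smaller M is more luminous → Star P.
L ratio = 10^(0.4 |ΔM|) = 10^3.430 = 2688

Star P is more luminous, by a factor of 2690.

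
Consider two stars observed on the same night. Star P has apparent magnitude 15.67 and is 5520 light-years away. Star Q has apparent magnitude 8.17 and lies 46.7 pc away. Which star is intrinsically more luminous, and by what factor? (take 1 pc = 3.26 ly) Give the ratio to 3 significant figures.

Star P: d = 5520 ly / 3.26 = 1693 pc
Star P: M = m − 5 log₁₀ d + 5 = 15.67 − 5·3.2287 + 5 = 4.526
Star Q: M = m − 5 log₁₀ d + 5 = 8.17 − 5·1.6693 + 5 = 4.823
ΔM = M_P − M_Q = 4.526 − (4.823) = -0.297; smaller M is more luminous → Star P.
L ratio = 10^(0.4 |ΔM|) = 10^0.119 = 1.315

Star P is more luminous, by a factor of 1.31.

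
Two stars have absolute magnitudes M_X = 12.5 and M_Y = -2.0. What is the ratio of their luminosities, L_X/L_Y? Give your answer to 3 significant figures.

L_X/L_Y ≈ 1.58×10^-6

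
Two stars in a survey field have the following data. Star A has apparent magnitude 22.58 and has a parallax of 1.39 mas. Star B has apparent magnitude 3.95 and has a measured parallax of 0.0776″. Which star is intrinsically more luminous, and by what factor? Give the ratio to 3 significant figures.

Star A: p = 1.39 mas = 1.39×10^-3″ → d = 1/p = 719.4 pc
Star A: M = m − 5 log₁₀ d + 5 = 22.58 − 5·2.8570 + 5 = 13.295
Star B: d = 1/p = 1/0.0776″ = 12.89 pc
Star B: M = m − 5 log₁₀ d + 5 = 3.95 − 5·1.1101 + 5 = 3.399
ΔM = M_A − M_B = 13.295 − (3.399) = 9.896; smaller M is more luminous → Star B.
L ratio = 10^(0.4 |ΔM|) = 10^3.958 = 9085

Star B is more luminous, by a factor of 9080.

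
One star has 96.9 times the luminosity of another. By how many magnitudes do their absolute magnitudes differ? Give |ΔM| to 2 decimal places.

Pogson: ΔM = −2.5 log₁₀(ratio) = −2.5 log₁₀(96.9) = −2.5 × 1.9863 = -4.966

|ΔM| ≈ 4.97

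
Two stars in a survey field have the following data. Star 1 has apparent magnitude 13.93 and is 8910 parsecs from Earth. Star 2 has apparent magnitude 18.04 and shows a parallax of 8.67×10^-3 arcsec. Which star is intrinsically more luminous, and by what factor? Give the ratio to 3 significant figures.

Star 1: M = m − 5 log₁₀ d + 5 = 13.93 − 5·3.9499 + 5 = -0.819
Star 2: d = 1/p = 1/8.67×10^-3″ = 115.3 pc
Star 2: M = m − 5 log₁₀ d + 5 = 18.04 − 5·2.0620 + 5 = 12.730
ΔM = M_1 − M_2 = -0.819 − (12.730) = -13.549; smaller M is more luminous → Star 1.
L ratio = 10^(0.4 |ΔM|) = 10^5.420 = 262900

Star 1 is more luminous, by a factor of 263000.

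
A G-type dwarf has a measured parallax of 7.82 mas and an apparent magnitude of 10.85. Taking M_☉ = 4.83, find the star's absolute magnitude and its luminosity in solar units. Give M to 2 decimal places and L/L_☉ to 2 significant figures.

M ≈ 5.32; L/L_☉ ≈ 0.64

d = 1/p = 1000/7.82 mas = 127.9 pc
M = m − 5 log₁₀ d + 5 = 10.85 − 5·2.1068 + 5 = 5.316
M − M_☉ = 5.316 − 4.83 = 0.486
L/L_☉ = 10^(−0.4 × 0.486) = 0.6391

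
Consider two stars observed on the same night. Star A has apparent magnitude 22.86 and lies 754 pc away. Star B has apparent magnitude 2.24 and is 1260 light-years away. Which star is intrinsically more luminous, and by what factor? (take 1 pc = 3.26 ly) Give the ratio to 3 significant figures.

Star B is more luminous, by a factor of 4.65×10^7.

Star A: M = m − 5 log₁₀ d + 5 = 22.86 − 5·2.8774 + 5 = 13.473
Star B: d = 1260 ly / 3.26 = 386.5 pc
Star B: M = m − 5 log₁₀ d + 5 = 2.24 − 5·2.5872 + 5 = -5.696
ΔM = M_A − M_B = 13.473 − (-5.696) = 19.169; smaller M is more luminous → Star B.
L ratio = 10^(0.4 |ΔM|) = 10^7.668 = 4.651×10^7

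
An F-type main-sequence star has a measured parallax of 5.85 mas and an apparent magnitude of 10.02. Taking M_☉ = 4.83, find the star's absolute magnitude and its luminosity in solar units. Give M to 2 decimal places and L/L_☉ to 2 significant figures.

d = 1/p = 1000/5.85 mas = 170.9 pc
M = m − 5 log₁₀ d + 5 = 10.02 − 5·2.2328 + 5 = 3.856
M − M_☉ = 3.856 − 4.83 = -0.974
L/L_☉ = 10^(−0.4 × -0.974) = 2.453

M ≈ 3.86; L/L_☉ ≈ 2.5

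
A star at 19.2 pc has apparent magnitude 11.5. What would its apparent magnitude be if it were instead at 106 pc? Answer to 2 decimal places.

m ≈ 15.21

Flux ∝ 1/d², so Δm = 5 log₁₀(d₂/d₁) = 5 log₁₀(106/19.2) = 3.710
m₂ = m₁ + Δm = 11.5 + (3.710) = 15.210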